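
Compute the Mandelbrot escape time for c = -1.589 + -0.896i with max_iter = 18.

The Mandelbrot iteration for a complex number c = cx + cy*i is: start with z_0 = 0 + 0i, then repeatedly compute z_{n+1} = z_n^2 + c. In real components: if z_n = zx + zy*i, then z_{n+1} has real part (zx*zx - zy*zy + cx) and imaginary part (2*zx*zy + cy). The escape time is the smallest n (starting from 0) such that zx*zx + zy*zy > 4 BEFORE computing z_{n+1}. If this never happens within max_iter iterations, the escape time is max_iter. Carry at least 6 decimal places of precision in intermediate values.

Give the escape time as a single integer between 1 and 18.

Answer: 3

Derivation:
z_0 = 0 + 0i, c = -1.5890 + -0.8960i
Iter 1: z = -1.5890 + -0.8960i, |z|^2 = 3.3277
Iter 2: z = 0.1331 + 1.9515i, |z|^2 = 3.8260
Iter 3: z = -5.3796 + -0.3765i, |z|^2 = 29.0817
Escaped at iteration 3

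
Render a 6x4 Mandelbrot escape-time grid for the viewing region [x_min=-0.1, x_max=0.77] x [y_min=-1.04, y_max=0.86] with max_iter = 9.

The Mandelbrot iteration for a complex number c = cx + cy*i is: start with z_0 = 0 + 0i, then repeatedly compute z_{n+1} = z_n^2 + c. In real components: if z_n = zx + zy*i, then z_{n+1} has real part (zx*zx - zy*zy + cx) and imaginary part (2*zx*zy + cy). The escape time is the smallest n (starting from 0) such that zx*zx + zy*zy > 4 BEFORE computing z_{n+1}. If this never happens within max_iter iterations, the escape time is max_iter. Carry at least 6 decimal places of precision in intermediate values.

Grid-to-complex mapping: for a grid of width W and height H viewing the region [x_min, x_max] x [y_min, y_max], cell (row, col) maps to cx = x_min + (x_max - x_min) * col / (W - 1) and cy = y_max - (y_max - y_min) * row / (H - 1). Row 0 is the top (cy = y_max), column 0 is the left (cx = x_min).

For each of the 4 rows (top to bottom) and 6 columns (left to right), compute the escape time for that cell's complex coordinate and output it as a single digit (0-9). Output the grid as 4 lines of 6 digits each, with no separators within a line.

(row=0, col=0): c = -0.1000 + 0.8600i → escape time 9
(row=0, col=1): c = 0.0740 + 0.8600i → escape time 6
(row=0, col=2): c = 0.2480 + 0.8600i → escape time 4
(row=0, col=3): c = 0.4220 + 0.8600i → escape time 3
(row=0, col=4): c = 0.5960 + 0.8600i → escape time 3
(row=0, col=5): c = 0.7700 + 0.8600i → escape time 2
(row=1, col=0): c = -0.1000 + 0.2267i → escape time 9
(row=1, col=1): c = 0.0740 + 0.2267i → escape time 9
(row=1, col=2): c = 0.2480 + 0.2267i → escape time 9
(row=1, col=3): c = 0.4220 + 0.2267i → escape time 9
(row=1, col=4): c = 0.5960 + 0.2267i → escape time 4
(row=1, col=5): c = 0.7700 + 0.2267i → escape time 3
(row=2, col=0): c = -0.1000 + -0.4067i → escape time 9
(row=2, col=1): c = 0.0740 + -0.4067i → escape time 9
(row=2, col=2): c = 0.2480 + -0.4067i → escape time 9
(row=2, col=3): c = 0.4220 + -0.4067i → escape time 9
(row=2, col=4): c = 0.5960 + -0.4067i → escape time 4
(row=2, col=5): c = 0.7700 + -0.4067i → escape time 3
(row=3, col=0): c = -0.1000 + -1.0400i → escape time 7
(row=3, col=1): c = 0.0740 + -1.0400i → escape time 4
(row=3, col=2): c = 0.2480 + -1.0400i → escape time 3
(row=3, col=3): c = 0.4220 + -1.0400i → escape time 3
(row=3, col=4): c = 0.5960 + -1.0400i → escape time 2
(row=3, col=5): c = 0.7700 + -1.0400i → escape time 2

Answer: 964332
999943
999943
743322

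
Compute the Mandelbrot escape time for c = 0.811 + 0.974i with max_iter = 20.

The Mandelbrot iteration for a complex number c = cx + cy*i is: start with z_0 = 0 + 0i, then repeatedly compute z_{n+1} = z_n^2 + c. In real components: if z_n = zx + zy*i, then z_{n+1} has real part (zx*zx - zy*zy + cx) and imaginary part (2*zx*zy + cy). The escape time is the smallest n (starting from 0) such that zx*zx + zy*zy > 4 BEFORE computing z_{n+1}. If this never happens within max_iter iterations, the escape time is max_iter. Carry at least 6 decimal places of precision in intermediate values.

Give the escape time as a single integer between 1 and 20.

Answer: 2

Derivation:
z_0 = 0 + 0i, c = 0.8110 + 0.9740i
Iter 1: z = 0.8110 + 0.9740i, |z|^2 = 1.6064
Iter 2: z = 0.5200 + 2.5538i, |z|^2 = 6.7925
Escaped at iteration 2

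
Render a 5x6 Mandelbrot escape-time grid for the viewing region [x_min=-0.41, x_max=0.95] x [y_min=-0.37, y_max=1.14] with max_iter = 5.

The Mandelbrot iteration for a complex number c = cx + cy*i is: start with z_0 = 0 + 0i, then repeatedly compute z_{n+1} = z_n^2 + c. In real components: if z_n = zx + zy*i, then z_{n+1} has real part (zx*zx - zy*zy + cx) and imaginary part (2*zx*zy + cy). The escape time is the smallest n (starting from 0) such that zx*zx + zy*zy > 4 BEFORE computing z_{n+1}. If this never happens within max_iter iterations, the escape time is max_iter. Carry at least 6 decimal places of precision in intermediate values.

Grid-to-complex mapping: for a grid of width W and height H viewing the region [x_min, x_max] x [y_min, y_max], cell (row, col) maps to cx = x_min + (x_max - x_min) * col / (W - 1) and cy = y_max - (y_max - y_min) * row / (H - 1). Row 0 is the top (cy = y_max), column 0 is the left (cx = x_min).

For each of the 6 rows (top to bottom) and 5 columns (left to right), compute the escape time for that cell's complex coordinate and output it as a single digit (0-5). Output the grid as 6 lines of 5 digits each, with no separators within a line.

(row=0, col=0): c = -0.4100 + 1.1400i → escape time 4
(row=0, col=1): c = -0.0700 + 1.1400i → escape time 4
(row=0, col=2): c = 0.2700 + 1.1400i → escape time 3
(row=0, col=3): c = 0.6100 + 1.1400i → escape time 2
(row=0, col=4): c = 0.9500 + 1.1400i → escape time 2
(row=1, col=0): c = -0.4100 + 0.8380i → escape time 5
(row=1, col=1): c = -0.0700 + 0.8380i → escape time 5
(row=1, col=2): c = 0.2700 + 0.8380i → escape time 4
(row=1, col=3): c = 0.6100 + 0.8380i → escape time 3
(row=1, col=4): c = 0.9500 + 0.8380i → escape time 2
(row=2, col=0): c = -0.4100 + 0.5360i → escape time 5
(row=2, col=1): c = -0.0700 + 0.5360i → escape time 5
(row=2, col=2): c = 0.2700 + 0.5360i → escape time 5
(row=2, col=3): c = 0.6100 + 0.5360i → escape time 3
(row=2, col=4): c = 0.9500 + 0.5360i → escape time 2
(row=3, col=0): c = -0.4100 + 0.2340i → escape time 5
(row=3, col=1): c = -0.0700 + 0.2340i → escape time 5
(row=3, col=2): c = 0.2700 + 0.2340i → escape time 5
(row=3, col=3): c = 0.6100 + 0.2340i → escape time 4
(row=3, col=4): c = 0.9500 + 0.2340i → escape time 3
(row=4, col=0): c = -0.4100 + -0.0680i → escape time 5
(row=4, col=1): c = -0.0700 + -0.0680i → escape time 5
(row=4, col=2): c = 0.2700 + -0.0680i → escape time 5
(row=4, col=3): c = 0.6100 + -0.0680i → escape time 4
(row=4, col=4): c = 0.9500 + -0.0680i → escape time 3
(row=5, col=0): c = -0.4100 + -0.3700i → escape time 5
(row=5, col=1): c = -0.0700 + -0.3700i → escape time 5
(row=5, col=2): c = 0.2700 + -0.3700i → escape time 5
(row=5, col=3): c = 0.6100 + -0.3700i → escape time 4
(row=5, col=4): c = 0.9500 + -0.3700i → escape time 2

Answer: 44322
55432
55532
55543
55543
55542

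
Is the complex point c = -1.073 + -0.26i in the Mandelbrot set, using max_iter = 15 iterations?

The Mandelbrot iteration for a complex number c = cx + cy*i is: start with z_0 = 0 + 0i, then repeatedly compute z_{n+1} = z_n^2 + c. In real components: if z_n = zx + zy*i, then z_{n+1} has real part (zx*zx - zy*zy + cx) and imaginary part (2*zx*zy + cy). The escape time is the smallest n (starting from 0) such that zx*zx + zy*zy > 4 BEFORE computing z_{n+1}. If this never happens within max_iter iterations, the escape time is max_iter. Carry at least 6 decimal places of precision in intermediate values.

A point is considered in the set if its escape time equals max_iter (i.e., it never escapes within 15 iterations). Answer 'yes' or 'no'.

Answer: yes

Derivation:
z_0 = 0 + 0i, c = -1.0730 + -0.2600i
Iter 1: z = -1.0730 + -0.2600i, |z|^2 = 1.2189
Iter 2: z = 0.0107 + 0.2980i, |z|^2 = 0.0889
Iter 3: z = -1.1617 + -0.2536i, |z|^2 = 1.4138
Iter 4: z = 0.2121 + 0.3292i, |z|^2 = 0.1534
Iter 5: z = -1.1364 + -0.1203i, |z|^2 = 1.3058
Iter 6: z = 0.2039 + 0.0134i, |z|^2 = 0.0417
Iter 7: z = -1.0316 + -0.2545i, |z|^2 = 1.1290
Iter 8: z = -0.0735 + 0.2651i, |z|^2 = 0.0757
Iter 9: z = -1.1379 + -0.2990i, |z|^2 = 1.3842
Iter 10: z = 0.1324 + 0.4204i, |z|^2 = 0.1943
Iter 11: z = -1.2322 + -0.1487i, |z|^2 = 1.5405
Iter 12: z = 0.4233 + 0.1064i, |z|^2 = 0.1905
Iter 13: z = -0.9051 + -0.1699i, |z|^2 = 0.8481
Iter 14: z = -0.2826 + 0.0476i, |z|^2 = 0.0821
Did not escape in 15 iterations → in set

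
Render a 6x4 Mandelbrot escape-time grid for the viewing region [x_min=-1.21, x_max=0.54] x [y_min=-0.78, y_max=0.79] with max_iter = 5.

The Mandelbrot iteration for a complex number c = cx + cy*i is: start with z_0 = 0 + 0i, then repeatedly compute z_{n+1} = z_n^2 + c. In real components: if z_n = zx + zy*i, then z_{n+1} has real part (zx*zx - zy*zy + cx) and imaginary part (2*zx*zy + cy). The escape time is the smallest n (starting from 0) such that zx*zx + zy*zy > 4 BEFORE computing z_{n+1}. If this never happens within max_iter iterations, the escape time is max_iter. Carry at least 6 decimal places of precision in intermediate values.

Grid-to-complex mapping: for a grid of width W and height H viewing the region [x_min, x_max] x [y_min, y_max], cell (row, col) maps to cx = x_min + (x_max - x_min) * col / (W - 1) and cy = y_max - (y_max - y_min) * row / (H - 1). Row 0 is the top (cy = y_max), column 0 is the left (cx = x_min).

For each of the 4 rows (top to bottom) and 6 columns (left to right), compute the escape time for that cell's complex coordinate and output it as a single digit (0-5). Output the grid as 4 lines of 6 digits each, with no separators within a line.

(row=0, col=0): c = -1.2100 + 0.7900i → escape time 3
(row=0, col=1): c = -0.8600 + 0.7900i → escape time 4
(row=0, col=2): c = -0.5100 + 0.7900i → escape time 5
(row=0, col=3): c = -0.1600 + 0.7900i → escape time 5
(row=0, col=4): c = 0.1900 + 0.7900i → escape time 5
(row=0, col=5): c = 0.5400 + 0.7900i → escape time 3
(row=1, col=0): c = -1.2100 + 0.2667i → escape time 5
(row=1, col=1): c = -0.8600 + 0.2667i → escape time 5
(row=1, col=2): c = -0.5100 + 0.2667i → escape time 5
(row=1, col=3): c = -0.1600 + 0.2667i → escape time 5
(row=1, col=4): c = 0.1900 + 0.2667i → escape time 5
(row=1, col=5): c = 0.5400 + 0.2667i → escape time 4
(row=2, col=0): c = -1.2100 + -0.2567i → escape time 5
(row=2, col=1): c = -0.8600 + -0.2567i → escape time 5
(row=2, col=2): c = -0.5100 + -0.2567i → escape time 5
(row=2, col=3): c = -0.1600 + -0.2567i → escape time 5
(row=2, col=4): c = 0.1900 + -0.2567i → escape time 5
(row=2, col=5): c = 0.5400 + -0.2567i → escape time 4
(row=3, col=0): c = -1.2100 + -0.7800i → escape time 3
(row=3, col=1): c = -0.8600 + -0.7800i → escape time 4
(row=3, col=2): c = -0.5100 + -0.7800i → escape time 5
(row=3, col=3): c = -0.1600 + -0.7800i → escape time 5
(row=3, col=4): c = 0.1900 + -0.7800i → escape time 5
(row=3, col=5): c = 0.5400 + -0.7800i → escape time 3

Answer: 345553
555554
555554
345553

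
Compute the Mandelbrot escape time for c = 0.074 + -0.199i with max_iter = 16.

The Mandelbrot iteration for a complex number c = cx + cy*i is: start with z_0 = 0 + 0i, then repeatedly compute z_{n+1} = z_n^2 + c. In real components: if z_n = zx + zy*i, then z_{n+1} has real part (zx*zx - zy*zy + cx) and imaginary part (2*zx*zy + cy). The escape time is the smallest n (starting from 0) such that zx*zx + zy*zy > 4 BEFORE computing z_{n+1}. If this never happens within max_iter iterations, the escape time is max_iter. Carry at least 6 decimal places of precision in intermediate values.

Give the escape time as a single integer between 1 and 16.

Answer: 16

Derivation:
z_0 = 0 + 0i, c = 0.0740 + -0.1990i
Iter 1: z = 0.0740 + -0.1990i, |z|^2 = 0.0451
Iter 2: z = 0.0399 + -0.2285i, |z|^2 = 0.0538
Iter 3: z = 0.0234 + -0.2172i, |z|^2 = 0.0477
Iter 4: z = 0.0274 + -0.2092i, |z|^2 = 0.0445
Iter 5: z = 0.0310 + -0.2104i, |z|^2 = 0.0452
Iter 6: z = 0.0307 + -0.2120i, |z|^2 = 0.0459
Iter 7: z = 0.0300 + -0.2120i, |z|^2 = 0.0458
Iter 8: z = 0.0300 + -0.2117i, |z|^2 = 0.0457
Iter 9: z = 0.0301 + -0.2117i, |z|^2 = 0.0457
Iter 10: z = 0.0301 + -0.2117i, |z|^2 = 0.0457
Iter 11: z = 0.0301 + -0.2117i, |z|^2 = 0.0457
Iter 12: z = 0.0301 + -0.2117i, |z|^2 = 0.0457
Iter 13: z = 0.0301 + -0.2117i, |z|^2 = 0.0457
Iter 14: z = 0.0301 + -0.2117i, |z|^2 = 0.0457
Iter 15: z = 0.0301 + -0.2117i, |z|^2 = 0.0457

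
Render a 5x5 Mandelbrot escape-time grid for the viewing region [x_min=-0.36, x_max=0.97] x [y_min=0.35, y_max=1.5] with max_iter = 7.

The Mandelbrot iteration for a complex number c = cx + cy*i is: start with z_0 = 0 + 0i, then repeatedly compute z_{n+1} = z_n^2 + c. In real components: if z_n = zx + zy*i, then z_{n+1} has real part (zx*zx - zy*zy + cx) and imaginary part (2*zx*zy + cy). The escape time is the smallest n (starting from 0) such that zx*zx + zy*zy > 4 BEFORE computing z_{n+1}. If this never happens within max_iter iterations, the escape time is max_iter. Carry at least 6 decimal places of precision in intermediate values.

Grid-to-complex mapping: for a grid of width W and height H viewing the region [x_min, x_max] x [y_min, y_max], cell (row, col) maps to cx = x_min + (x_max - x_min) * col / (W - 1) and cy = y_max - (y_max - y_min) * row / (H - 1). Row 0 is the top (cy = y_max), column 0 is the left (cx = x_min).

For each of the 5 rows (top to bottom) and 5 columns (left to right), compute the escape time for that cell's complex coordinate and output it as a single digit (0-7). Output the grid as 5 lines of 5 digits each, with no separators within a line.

Answer: 22222
33222
57422
77732
77732

Derivation:
(row=0, col=0): c = -0.3600 + 1.5000i → escape time 2
(row=0, col=1): c = -0.0275 + 1.5000i → escape time 2
(row=0, col=2): c = 0.3050 + 1.5000i → escape time 2
(row=0, col=3): c = 0.6375 + 1.5000i → escape time 2
(row=0, col=4): c = 0.9700 + 1.5000i → escape time 2
(row=1, col=0): c = -0.3600 + 1.2125i → escape time 3
(row=1, col=1): c = -0.0275 + 1.2125i → escape time 3
(row=1, col=2): c = 0.3050 + 1.2125i → escape time 2
(row=1, col=3): c = 0.6375 + 1.2125i → escape time 2
(row=1, col=4): c = 0.9700 + 1.2125i → escape time 2
(row=2, col=0): c = -0.3600 + 0.9250i → escape time 5
(row=2, col=1): c = -0.0275 + 0.9250i → escape time 7
(row=2, col=2): c = 0.3050 + 0.9250i → escape time 4
(row=2, col=3): c = 0.6375 + 0.9250i → escape time 2
(row=2, col=4): c = 0.9700 + 0.9250i → escape time 2
(row=3, col=0): c = -0.3600 + 0.6375i → escape time 7
(row=3, col=1): c = -0.0275 + 0.6375i → escape time 7
(row=3, col=2): c = 0.3050 + 0.6375i → escape time 7
(row=3, col=3): c = 0.6375 + 0.6375i → escape time 3
(row=3, col=4): c = 0.9700 + 0.6375i → escape time 2
(row=4, col=0): c = -0.3600 + 0.3500i → escape time 7
(row=4, col=1): c = -0.0275 + 0.3500i → escape time 7
(row=4, col=2): c = 0.3050 + 0.3500i → escape time 7
(row=4, col=3): c = 0.6375 + 0.3500i → escape time 3
(row=4, col=4): c = 0.9700 + 0.3500i → escape time 2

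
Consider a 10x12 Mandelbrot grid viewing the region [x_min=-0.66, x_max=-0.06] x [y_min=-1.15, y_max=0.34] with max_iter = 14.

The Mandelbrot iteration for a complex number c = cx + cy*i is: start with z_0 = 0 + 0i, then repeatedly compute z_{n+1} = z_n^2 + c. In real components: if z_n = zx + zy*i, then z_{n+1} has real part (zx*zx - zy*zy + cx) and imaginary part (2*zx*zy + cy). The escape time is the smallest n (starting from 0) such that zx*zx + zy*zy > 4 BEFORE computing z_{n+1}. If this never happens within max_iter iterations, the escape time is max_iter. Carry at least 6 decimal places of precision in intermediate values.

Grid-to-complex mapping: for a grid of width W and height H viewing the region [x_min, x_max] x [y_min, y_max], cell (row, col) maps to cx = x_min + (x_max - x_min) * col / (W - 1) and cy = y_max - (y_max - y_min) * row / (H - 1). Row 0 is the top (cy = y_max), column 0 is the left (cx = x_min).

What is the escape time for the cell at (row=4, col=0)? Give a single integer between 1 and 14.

Answer: 14

Derivation:
z_0 = 0 + 0i, c = -0.6600 + -0.2018i
Iter 1: z = -0.6600 + -0.2018i, |z|^2 = 0.4763
Iter 2: z = -0.2651 + 0.0646i, |z|^2 = 0.0745
Iter 3: z = -0.5939 + -0.2361i, |z|^2 = 0.4084
Iter 4: z = -0.3630 + 0.0786i, |z|^2 = 0.1380
Iter 5: z = -0.5344 + -0.2589i, |z|^2 = 0.3526
Iter 6: z = -0.4415 + 0.0748i, |z|^2 = 0.2005
Iter 7: z = -0.4707 + -0.2679i, |z|^2 = 0.2933
Iter 8: z = -0.5102 + 0.0504i, |z|^2 = 0.2628
Iter 9: z = -0.4022 + -0.2532i, |z|^2 = 0.2259
Iter 10: z = -0.5623 + 0.0019i, |z|^2 = 0.3162
Iter 11: z = -0.3438 + -0.2040i, |z|^2 = 0.1598
Iter 12: z = -0.5834 + -0.0616i, |z|^2 = 0.3442
Iter 13: z = -0.3234 + -0.1300i, |z|^2 = 0.1215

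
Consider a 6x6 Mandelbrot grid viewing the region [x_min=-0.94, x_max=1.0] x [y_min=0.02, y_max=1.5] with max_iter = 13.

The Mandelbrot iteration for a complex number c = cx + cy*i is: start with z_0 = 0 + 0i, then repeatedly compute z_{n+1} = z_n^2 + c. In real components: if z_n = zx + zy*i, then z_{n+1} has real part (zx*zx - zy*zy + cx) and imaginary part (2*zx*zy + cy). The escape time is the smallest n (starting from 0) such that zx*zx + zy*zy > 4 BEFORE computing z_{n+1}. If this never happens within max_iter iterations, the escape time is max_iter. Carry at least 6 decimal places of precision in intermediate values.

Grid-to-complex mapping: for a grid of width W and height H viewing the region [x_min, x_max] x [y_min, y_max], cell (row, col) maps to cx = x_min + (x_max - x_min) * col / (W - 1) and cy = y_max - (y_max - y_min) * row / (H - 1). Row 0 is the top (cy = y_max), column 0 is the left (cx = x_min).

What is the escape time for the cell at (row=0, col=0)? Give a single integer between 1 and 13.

z_0 = 0 + 0i, c = -0.9400 + 1.5000i
Iter 1: z = -0.9400 + 1.5000i, |z|^2 = 3.1336
Iter 2: z = -2.3064 + -1.3200i, |z|^2 = 7.0619
Escaped at iteration 2

Answer: 2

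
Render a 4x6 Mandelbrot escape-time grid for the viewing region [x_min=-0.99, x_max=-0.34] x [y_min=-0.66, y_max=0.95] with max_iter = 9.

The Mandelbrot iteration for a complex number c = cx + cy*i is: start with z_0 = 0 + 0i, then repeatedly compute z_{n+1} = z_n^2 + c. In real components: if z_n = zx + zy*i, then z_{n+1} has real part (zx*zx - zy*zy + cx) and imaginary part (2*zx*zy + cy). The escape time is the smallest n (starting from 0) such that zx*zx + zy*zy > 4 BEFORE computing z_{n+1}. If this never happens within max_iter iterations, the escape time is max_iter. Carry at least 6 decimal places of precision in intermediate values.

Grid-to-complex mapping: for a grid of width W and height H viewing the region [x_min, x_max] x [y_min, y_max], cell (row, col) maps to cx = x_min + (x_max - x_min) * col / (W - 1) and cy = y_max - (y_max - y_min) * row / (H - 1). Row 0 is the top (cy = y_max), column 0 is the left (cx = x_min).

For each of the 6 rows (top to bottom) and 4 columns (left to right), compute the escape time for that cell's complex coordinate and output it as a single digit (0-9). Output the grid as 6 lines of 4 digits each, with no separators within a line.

(row=0, col=0): c = -0.9900 + 0.9500i → escape time 3
(row=0, col=1): c = -0.7733 + 0.9500i → escape time 3
(row=0, col=2): c = -0.5567 + 0.9500i → escape time 4
(row=0, col=3): c = -0.3400 + 0.9500i → escape time 5
(row=1, col=0): c = -0.9900 + 0.6280i → escape time 4
(row=1, col=1): c = -0.7733 + 0.6280i → escape time 5
(row=1, col=2): c = -0.5567 + 0.6280i → escape time 9
(row=1, col=3): c = -0.3400 + 0.6280i → escape time 9
(row=2, col=0): c = -0.9900 + 0.3060i → escape time 9
(row=2, col=1): c = -0.7733 + 0.3060i → escape time 9
(row=2, col=2): c = -0.5567 + 0.3060i → escape time 9
(row=2, col=3): c = -0.3400 + 0.3060i → escape time 9
(row=3, col=0): c = -0.9900 + -0.0160i → escape time 9
(row=3, col=1): c = -0.7733 + -0.0160i → escape time 9
(row=3, col=2): c = -0.5567 + -0.0160i → escape time 9
(row=3, col=3): c = -0.3400 + -0.0160i → escape time 9
(row=4, col=0): c = -0.9900 + -0.3380i → escape time 9
(row=4, col=1): c = -0.7733 + -0.3380i → escape time 9
(row=4, col=2): c = -0.5567 + -0.3380i → escape time 9
(row=4, col=3): c = -0.3400 + -0.3380i → escape time 9
(row=5, col=0): c = -0.9900 + -0.6600i → escape time 4
(row=5, col=1): c = -0.7733 + -0.6600i → escape time 5
(row=5, col=2): c = -0.5567 + -0.6600i → escape time 9
(row=5, col=3): c = -0.3400 + -0.6600i → escape time 9

Answer: 3345
4599
9999
9999
9999
4599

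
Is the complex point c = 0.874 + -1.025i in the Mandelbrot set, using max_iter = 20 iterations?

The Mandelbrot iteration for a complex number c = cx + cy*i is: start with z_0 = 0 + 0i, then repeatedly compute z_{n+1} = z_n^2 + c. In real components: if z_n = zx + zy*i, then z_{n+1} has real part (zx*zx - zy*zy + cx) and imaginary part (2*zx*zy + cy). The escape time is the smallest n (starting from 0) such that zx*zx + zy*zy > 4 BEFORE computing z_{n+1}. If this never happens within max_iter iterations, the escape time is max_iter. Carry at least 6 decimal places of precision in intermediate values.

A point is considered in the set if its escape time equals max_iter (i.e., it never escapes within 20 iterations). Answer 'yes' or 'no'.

z_0 = 0 + 0i, c = 0.8740 + -1.0250i
Iter 1: z = 0.8740 + -1.0250i, |z|^2 = 1.8145
Iter 2: z = 0.5873 + -2.8167i, |z|^2 = 8.2787
Escaped at iteration 2

Answer: no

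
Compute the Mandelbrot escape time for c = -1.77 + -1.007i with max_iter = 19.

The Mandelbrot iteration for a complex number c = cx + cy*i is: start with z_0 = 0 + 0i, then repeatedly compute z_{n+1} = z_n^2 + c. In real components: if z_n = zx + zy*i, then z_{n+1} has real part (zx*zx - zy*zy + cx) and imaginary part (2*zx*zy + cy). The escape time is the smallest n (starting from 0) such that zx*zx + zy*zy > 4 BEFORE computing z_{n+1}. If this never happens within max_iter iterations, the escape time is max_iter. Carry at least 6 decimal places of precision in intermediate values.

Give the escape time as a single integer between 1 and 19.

z_0 = 0 + 0i, c = -1.7700 + -1.0070i
Iter 1: z = -1.7700 + -1.0070i, |z|^2 = 4.1469
Escaped at iteration 1

Answer: 1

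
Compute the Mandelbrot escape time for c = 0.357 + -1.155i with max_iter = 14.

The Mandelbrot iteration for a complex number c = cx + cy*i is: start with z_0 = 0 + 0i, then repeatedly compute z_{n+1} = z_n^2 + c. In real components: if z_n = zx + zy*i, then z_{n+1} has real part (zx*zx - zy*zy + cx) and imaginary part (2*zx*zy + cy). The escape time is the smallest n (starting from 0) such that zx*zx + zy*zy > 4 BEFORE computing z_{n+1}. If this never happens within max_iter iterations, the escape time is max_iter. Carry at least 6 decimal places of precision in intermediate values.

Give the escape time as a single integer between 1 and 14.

Answer: 2

Derivation:
z_0 = 0 + 0i, c = 0.3570 + -1.1550i
Iter 1: z = 0.3570 + -1.1550i, |z|^2 = 1.4615
Iter 2: z = -0.8496 + -1.9797i, |z|^2 = 4.6409
Escaped at iteration 2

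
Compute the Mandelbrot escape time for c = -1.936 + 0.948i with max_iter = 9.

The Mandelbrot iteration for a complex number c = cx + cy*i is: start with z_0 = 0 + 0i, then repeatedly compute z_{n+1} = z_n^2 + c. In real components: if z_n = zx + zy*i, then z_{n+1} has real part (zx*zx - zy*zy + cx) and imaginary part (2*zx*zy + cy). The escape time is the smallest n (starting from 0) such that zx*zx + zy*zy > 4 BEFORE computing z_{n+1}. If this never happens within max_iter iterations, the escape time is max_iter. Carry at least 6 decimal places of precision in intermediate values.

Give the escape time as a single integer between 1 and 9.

z_0 = 0 + 0i, c = -1.9360 + 0.9480i
Iter 1: z = -1.9360 + 0.9480i, |z|^2 = 4.6468
Escaped at iteration 1

Answer: 1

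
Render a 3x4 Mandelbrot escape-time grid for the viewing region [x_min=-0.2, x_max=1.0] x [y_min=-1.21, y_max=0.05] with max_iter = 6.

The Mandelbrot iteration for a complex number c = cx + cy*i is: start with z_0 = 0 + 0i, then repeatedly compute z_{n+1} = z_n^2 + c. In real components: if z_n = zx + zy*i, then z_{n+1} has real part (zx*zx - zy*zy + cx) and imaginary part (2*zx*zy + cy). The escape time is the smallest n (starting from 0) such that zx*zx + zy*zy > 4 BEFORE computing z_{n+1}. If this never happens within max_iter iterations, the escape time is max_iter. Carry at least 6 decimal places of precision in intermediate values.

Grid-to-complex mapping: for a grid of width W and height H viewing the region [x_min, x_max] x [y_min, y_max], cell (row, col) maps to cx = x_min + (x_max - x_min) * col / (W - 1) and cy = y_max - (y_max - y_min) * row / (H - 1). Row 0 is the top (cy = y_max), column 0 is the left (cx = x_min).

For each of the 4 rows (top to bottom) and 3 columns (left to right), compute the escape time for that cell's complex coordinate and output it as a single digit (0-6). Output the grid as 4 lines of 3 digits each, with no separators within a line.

(row=0, col=0): c = -0.2000 + 0.0500i → escape time 6
(row=0, col=1): c = 0.4000 + 0.0500i → escape time 6
(row=0, col=2): c = 1.0000 + 0.0500i → escape time 2
(row=1, col=0): c = -0.2000 + -0.3700i → escape time 6
(row=1, col=1): c = 0.4000 + -0.3700i → escape time 6
(row=1, col=2): c = 1.0000 + -0.3700i → escape time 2
(row=2, col=0): c = -0.2000 + -0.7900i → escape time 6
(row=2, col=1): c = 0.4000 + -0.7900i → escape time 4
(row=2, col=2): c = 1.0000 + -0.7900i → escape time 2
(row=3, col=0): c = -0.2000 + -1.2100i → escape time 3
(row=3, col=1): c = 0.4000 + -1.2100i → escape time 2
(row=3, col=2): c = 1.0000 + -1.2100i → escape time 2

Answer: 662
662
642
322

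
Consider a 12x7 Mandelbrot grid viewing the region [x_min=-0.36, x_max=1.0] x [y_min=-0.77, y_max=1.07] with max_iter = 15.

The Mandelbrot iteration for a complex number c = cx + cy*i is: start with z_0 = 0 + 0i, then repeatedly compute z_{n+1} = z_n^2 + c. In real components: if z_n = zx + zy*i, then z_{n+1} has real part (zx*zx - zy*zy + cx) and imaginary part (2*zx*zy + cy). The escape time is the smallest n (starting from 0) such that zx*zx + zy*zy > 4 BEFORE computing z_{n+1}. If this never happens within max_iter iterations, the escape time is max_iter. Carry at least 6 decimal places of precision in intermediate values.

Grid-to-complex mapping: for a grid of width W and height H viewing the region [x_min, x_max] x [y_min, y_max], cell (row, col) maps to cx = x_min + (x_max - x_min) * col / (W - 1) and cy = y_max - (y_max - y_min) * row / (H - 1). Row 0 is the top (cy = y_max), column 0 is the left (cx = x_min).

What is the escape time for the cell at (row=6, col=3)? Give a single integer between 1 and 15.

Answer: 13

Derivation:
z_0 = 0 + 0i, c = 0.0109 + -0.7700i
Iter 1: z = 0.0109 + -0.7700i, |z|^2 = 0.5930
Iter 2: z = -0.5819 + -0.7868i, |z|^2 = 0.9576
Iter 3: z = -0.2696 + 0.1456i, |z|^2 = 0.0939
Iter 4: z = 0.0624 + -0.8485i, |z|^2 = 0.7239
Iter 5: z = -0.7052 + -0.8758i, |z|^2 = 1.2644
Iter 6: z = -0.2589 + 0.4653i, |z|^2 = 0.2835
Iter 7: z = -0.1385 + -1.0109i, |z|^2 = 1.0411
Iter 8: z = -0.9919 + -0.4899i, |z|^2 = 1.2238
Iter 9: z = 0.7546 + 0.2019i, |z|^2 = 0.6102
Iter 10: z = 0.5396 + -0.4653i, |z|^2 = 0.5077
Iter 11: z = 0.0856 + -1.2722i, |z|^2 = 1.6258
Iter 12: z = -1.6002 + -0.9878i, |z|^2 = 3.5365
Iter 13: z = 1.5958 + 2.3914i, |z|^2 = 8.2655
Escaped at iteration 13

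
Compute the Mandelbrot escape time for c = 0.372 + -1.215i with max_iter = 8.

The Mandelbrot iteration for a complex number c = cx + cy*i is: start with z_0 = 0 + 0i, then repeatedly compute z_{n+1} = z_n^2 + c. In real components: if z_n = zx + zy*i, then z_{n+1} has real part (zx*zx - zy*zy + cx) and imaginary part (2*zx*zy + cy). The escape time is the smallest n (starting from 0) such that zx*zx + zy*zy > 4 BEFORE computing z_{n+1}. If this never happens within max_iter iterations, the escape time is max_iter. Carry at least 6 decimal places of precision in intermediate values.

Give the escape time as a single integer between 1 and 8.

z_0 = 0 + 0i, c = 0.3720 + -1.2150i
Iter 1: z = 0.3720 + -1.2150i, |z|^2 = 1.6146
Iter 2: z = -0.9658 + -2.1190i, |z|^2 = 5.4228
Escaped at iteration 2

Answer: 2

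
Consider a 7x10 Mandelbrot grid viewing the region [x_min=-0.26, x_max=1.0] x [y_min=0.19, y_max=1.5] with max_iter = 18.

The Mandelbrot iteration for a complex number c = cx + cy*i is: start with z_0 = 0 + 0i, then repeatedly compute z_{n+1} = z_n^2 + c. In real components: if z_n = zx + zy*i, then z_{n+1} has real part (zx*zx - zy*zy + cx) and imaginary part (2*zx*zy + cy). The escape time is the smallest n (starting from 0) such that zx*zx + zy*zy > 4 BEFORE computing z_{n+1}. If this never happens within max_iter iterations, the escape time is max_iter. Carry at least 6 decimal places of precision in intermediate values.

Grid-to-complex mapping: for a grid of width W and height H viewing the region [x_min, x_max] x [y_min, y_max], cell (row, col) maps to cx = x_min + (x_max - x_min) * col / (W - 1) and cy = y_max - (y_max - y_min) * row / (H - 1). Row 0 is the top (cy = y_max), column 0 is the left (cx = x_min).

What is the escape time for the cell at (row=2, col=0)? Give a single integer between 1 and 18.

Answer: 3

Derivation:
z_0 = 0 + 0i, c = -0.2600 + 1.2089i
Iter 1: z = -0.2600 + 1.2089i, |z|^2 = 1.5290
Iter 2: z = -1.6538 + 0.5803i, |z|^2 = 3.0718
Iter 3: z = 2.1384 + -0.7104i, |z|^2 = 5.0774
Escaped at iteration 3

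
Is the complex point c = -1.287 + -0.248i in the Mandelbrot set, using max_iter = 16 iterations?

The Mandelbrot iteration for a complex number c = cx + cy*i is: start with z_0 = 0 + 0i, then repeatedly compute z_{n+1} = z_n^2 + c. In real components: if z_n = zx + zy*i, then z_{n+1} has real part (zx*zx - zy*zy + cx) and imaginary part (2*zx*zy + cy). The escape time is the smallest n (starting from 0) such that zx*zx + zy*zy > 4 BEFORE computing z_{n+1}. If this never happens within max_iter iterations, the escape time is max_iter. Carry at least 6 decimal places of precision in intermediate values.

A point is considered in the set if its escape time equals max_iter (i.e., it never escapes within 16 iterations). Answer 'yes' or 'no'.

z_0 = 0 + 0i, c = -1.2870 + -0.2480i
Iter 1: z = -1.2870 + -0.2480i, |z|^2 = 1.7179
Iter 2: z = 0.3079 + 0.3904i, |z|^2 = 0.2472
Iter 3: z = -1.3446 + -0.0076i, |z|^2 = 1.8080
Iter 4: z = 0.5209 + -0.2274i, |z|^2 = 0.3230
Iter 5: z = -1.0674 + -0.4849i, |z|^2 = 1.3745
Iter 6: z = -0.3828 + 0.7872i, |z|^2 = 0.7663
Iter 7: z = -1.7602 + -0.8507i, |z|^2 = 3.8220
Iter 8: z = 1.0877 + 2.7467i, |z|^2 = 8.7278
Escaped at iteration 8

Answer: no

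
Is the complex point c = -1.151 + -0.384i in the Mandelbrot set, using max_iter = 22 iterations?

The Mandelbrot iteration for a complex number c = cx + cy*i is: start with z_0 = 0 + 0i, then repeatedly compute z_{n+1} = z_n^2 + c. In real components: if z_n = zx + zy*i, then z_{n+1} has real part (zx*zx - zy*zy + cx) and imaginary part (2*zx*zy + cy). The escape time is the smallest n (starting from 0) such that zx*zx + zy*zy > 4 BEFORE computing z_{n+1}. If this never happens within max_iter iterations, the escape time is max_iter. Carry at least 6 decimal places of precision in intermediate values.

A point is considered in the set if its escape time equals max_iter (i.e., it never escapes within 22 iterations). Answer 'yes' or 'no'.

z_0 = 0 + 0i, c = -1.1510 + -0.3840i
Iter 1: z = -1.1510 + -0.3840i, |z|^2 = 1.4723
Iter 2: z = 0.0263 + 0.5000i, |z|^2 = 0.2507
Iter 3: z = -1.4003 + -0.3577i, |z|^2 = 2.0887
Iter 4: z = 0.6818 + 0.6176i, |z|^2 = 0.8464
Iter 5: z = -1.0676 + 0.4583i, |z|^2 = 1.3497
Iter 6: z = -0.2213 + -1.3625i, |z|^2 = 1.9053
Iter 7: z = -2.9583 + 0.2191i, |z|^2 = 8.7994
Escaped at iteration 7

Answer: no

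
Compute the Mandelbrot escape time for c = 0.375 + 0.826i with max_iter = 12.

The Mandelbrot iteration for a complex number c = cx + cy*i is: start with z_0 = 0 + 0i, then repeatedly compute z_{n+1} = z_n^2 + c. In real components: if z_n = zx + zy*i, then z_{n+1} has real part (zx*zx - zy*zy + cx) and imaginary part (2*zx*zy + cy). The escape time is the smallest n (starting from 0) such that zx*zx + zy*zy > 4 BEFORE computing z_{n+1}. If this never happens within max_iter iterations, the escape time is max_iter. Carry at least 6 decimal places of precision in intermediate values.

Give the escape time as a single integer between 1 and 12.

Answer: 4

Derivation:
z_0 = 0 + 0i, c = 0.3750 + 0.8260i
Iter 1: z = 0.3750 + 0.8260i, |z|^2 = 0.8229
Iter 2: z = -0.1667 + 1.4455i, |z|^2 = 2.1172
Iter 3: z = -1.6867 + 0.3442i, |z|^2 = 2.9634
Iter 4: z = 3.1015 + -0.3352i, |z|^2 = 9.7314
Escaped at iteration 4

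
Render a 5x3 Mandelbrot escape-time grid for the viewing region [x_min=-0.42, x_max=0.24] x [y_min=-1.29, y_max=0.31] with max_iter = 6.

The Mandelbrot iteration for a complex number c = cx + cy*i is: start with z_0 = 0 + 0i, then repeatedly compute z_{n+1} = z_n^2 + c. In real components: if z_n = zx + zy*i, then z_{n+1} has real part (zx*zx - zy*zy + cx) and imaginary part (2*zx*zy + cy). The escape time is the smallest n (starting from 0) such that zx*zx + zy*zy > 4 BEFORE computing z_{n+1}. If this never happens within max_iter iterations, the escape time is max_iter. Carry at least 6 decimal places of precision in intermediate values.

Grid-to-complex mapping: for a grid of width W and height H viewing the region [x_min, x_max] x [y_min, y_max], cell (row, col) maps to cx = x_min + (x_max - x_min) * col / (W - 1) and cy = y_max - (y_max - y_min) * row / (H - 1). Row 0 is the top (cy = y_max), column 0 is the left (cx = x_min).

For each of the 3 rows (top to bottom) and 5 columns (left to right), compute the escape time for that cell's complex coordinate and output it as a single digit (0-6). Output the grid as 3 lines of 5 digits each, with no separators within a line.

Answer: 66666
66666
33222

Derivation:
(row=0, col=0): c = -0.4200 + 0.3100i → escape time 6
(row=0, col=1): c = -0.2550 + 0.3100i → escape time 6
(row=0, col=2): c = -0.0900 + 0.3100i → escape time 6
(row=0, col=3): c = 0.0750 + 0.3100i → escape time 6
(row=0, col=4): c = 0.2400 + 0.3100i → escape time 6
(row=1, col=0): c = -0.4200 + -0.4900i → escape time 6
(row=1, col=1): c = -0.2550 + -0.4900i → escape time 6
(row=1, col=2): c = -0.0900 + -0.4900i → escape time 6
(row=1, col=3): c = 0.0750 + -0.4900i → escape time 6
(row=1, col=4): c = 0.2400 + -0.4900i → escape time 6
(row=2, col=0): c = -0.4200 + -1.2900i → escape time 3
(row=2, col=1): c = -0.2550 + -1.2900i → escape time 3
(row=2, col=2): c = -0.0900 + -1.2900i → escape time 2
(row=2, col=3): c = 0.0750 + -1.2900i → escape time 2
(row=2, col=4): c = 0.2400 + -1.2900i → escape time 2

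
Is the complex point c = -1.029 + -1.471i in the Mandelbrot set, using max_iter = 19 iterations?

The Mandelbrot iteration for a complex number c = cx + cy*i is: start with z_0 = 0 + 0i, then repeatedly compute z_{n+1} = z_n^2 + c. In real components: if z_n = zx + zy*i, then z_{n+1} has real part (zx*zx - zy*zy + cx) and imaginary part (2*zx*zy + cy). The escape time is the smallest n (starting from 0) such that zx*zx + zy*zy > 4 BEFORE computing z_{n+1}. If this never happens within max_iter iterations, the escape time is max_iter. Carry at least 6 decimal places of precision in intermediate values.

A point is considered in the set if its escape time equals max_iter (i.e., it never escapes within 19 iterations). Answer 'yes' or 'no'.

z_0 = 0 + 0i, c = -1.0290 + -1.4710i
Iter 1: z = -1.0290 + -1.4710i, |z|^2 = 3.2227
Iter 2: z = -2.1340 + 1.5563i, |z|^2 = 6.9761
Escaped at iteration 2

Answer: no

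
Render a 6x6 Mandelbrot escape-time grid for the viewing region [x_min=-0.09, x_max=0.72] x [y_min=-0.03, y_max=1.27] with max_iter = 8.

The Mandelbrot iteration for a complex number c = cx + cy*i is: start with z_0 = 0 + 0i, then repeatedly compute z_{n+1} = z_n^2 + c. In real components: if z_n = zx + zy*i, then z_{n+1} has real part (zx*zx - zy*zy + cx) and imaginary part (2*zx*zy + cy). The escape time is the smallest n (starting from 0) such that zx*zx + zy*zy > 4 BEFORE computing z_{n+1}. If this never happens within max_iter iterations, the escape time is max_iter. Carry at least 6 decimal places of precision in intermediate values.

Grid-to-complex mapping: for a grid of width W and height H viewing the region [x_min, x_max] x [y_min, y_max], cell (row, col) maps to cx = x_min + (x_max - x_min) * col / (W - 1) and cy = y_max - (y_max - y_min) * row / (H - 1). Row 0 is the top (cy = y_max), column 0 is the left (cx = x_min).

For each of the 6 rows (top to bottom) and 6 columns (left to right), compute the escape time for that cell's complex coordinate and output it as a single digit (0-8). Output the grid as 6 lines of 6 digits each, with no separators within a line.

(row=0, col=0): c = -0.0900 + 1.2700i → escape time 3
(row=0, col=1): c = 0.0720 + 1.2700i → escape time 2
(row=0, col=2): c = 0.2340 + 1.2700i → escape time 2
(row=0, col=3): c = 0.3960 + 1.2700i → escape time 2
(row=0, col=4): c = 0.5580 + 1.2700i → escape time 2
(row=0, col=5): c = 0.7200 + 1.2700i → escape time 2
(row=1, col=0): c = -0.0900 + 1.0100i → escape time 8
(row=1, col=1): c = 0.0720 + 1.0100i → escape time 4
(row=1, col=2): c = 0.2340 + 1.0100i → escape time 4
(row=1, col=3): c = 0.3960 + 1.0100i → escape time 3
(row=1, col=4): c = 0.5580 + 1.0100i → escape time 2
(row=1, col=5): c = 0.7200 + 1.0100i → escape time 2
(row=2, col=0): c = -0.0900 + 0.7500i → escape time 8
(row=2, col=1): c = 0.0720 + 0.7500i → escape time 8
(row=2, col=2): c = 0.2340 + 0.7500i → escape time 5
(row=2, col=3): c = 0.3960 + 0.7500i → escape time 4
(row=2, col=4): c = 0.5580 + 0.7500i → escape time 3
(row=2, col=5): c = 0.7200 + 0.7500i → escape time 3
(row=3, col=0): c = -0.0900 + 0.4900i → escape time 8
(row=3, col=1): c = 0.0720 + 0.4900i → escape time 8
(row=3, col=2): c = 0.2340 + 0.4900i → escape time 8
(row=3, col=3): c = 0.3960 + 0.4900i → escape time 7
(row=3, col=4): c = 0.5580 + 0.4900i → escape time 4
(row=3, col=5): c = 0.7200 + 0.4900i → escape time 3
(row=4, col=0): c = -0.0900 + 0.2300i → escape time 8
(row=4, col=1): c = 0.0720 + 0.2300i → escape time 8
(row=4, col=2): c = 0.2340 + 0.2300i → escape time 8
(row=4, col=3): c = 0.3960 + 0.2300i → escape time 8
(row=4, col=4): c = 0.5580 + 0.2300i → escape time 4
(row=4, col=5): c = 0.7200 + 0.2300i → escape time 3
(row=5, col=0): c = -0.0900 + -0.0300i → escape time 8
(row=5, col=1): c = 0.0720 + -0.0300i → escape time 8
(row=5, col=2): c = 0.2340 + -0.0300i → escape time 8
(row=5, col=3): c = 0.3960 + -0.0300i → escape time 7
(row=5, col=4): c = 0.5580 + -0.0300i → escape time 4
(row=5, col=5): c = 0.7200 + -0.0300i → escape time 3

Answer: 322222
844322
885433
888743
888843
888743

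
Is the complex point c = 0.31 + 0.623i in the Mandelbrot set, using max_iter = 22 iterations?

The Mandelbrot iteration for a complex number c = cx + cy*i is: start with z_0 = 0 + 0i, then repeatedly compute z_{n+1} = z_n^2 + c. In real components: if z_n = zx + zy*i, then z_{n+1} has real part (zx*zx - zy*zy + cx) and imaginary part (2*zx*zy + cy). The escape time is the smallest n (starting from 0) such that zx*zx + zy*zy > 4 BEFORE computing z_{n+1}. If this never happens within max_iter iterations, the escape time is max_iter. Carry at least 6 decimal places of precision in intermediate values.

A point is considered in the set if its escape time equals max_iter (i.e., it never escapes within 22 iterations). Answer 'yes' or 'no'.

Answer: no

Derivation:
z_0 = 0 + 0i, c = 0.3100 + 0.6230i
Iter 1: z = 0.3100 + 0.6230i, |z|^2 = 0.4842
Iter 2: z = 0.0180 + 1.0093i, |z|^2 = 1.0189
Iter 3: z = -0.7083 + 0.6593i, |z|^2 = 0.9363
Iter 4: z = 0.3770 + -0.3109i, |z|^2 = 0.2388
Iter 5: z = 0.3555 + 0.3886i, |z|^2 = 0.2773
Iter 6: z = 0.2854 + 0.8993i, |z|^2 = 0.8901
Iter 7: z = -0.4172 + 1.1363i, |z|^2 = 1.4652
Iter 8: z = -0.8070 + -0.3251i, |z|^2 = 0.7570
Iter 9: z = 0.8556 + 1.1478i, |z|^2 = 2.0495
Iter 10: z = -0.2754 + 2.5871i, |z|^2 = 6.7690
Escaped at iteration 10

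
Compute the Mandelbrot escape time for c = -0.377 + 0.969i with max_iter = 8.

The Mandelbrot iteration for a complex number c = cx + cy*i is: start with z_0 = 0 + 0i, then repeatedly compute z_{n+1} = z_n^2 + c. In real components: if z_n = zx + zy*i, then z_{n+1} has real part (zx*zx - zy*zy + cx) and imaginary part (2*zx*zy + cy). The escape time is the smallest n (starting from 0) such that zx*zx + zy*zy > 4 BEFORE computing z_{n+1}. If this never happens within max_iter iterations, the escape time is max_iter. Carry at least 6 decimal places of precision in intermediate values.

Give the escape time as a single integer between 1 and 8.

z_0 = 0 + 0i, c = -0.3770 + 0.9690i
Iter 1: z = -0.3770 + 0.9690i, |z|^2 = 1.0811
Iter 2: z = -1.1738 + 0.2384i, |z|^2 = 1.4347
Iter 3: z = 0.9441 + 0.4094i, |z|^2 = 1.0588
Iter 4: z = 0.3467 + 1.7420i, |z|^2 = 3.1546
Iter 5: z = -3.2912 + 2.1767i, |z|^2 = 15.5703
Escaped at iteration 5

Answer: 5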